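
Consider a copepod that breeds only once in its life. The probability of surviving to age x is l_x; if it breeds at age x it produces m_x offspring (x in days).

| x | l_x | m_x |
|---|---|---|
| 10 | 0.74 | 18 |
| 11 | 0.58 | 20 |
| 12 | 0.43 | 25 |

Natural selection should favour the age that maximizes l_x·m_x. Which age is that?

Expected offspring if breeding at age x = l_x × m_x:
  age 10: 0.74 × 18 = 13.320
  age 11: 0.58 × 20 = 11.600
  age 12: 0.43 × 25 = 10.750
Maximum at age 10 (13.320).

10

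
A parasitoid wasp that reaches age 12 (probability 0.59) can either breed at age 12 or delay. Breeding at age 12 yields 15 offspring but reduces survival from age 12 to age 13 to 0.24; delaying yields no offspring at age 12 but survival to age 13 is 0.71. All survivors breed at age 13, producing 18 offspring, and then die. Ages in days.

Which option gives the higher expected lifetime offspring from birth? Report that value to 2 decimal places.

11.40

breed at age 12: R₀ = 0.59 × (15 + 0.24 × 18) = 0.59 × 19.3200 = 11.3988
delay to age 13: R₀ = 0.59 × (0.71 × 18) = 0.59 × 12.7800 = 7.5402
Higher: breed at age 12 (11.3988).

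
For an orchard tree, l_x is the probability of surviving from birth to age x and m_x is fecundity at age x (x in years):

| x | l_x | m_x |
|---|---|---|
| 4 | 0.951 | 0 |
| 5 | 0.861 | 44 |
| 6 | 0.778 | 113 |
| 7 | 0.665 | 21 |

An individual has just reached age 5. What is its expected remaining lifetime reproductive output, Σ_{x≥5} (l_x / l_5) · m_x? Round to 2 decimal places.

l_5 = 0.861. Conditional survival from age 5 to x is l_x / l_5.
  x=5: (0.861/0.861) × 44 = 44.0000
  x=6: (0.778/0.861) × 113 = 102.1069
  x=7: (0.665/0.861) × 21 = 16.2195
Sum = 44.0000 + 102.1069 + 16.2195 = 162.3264

162.33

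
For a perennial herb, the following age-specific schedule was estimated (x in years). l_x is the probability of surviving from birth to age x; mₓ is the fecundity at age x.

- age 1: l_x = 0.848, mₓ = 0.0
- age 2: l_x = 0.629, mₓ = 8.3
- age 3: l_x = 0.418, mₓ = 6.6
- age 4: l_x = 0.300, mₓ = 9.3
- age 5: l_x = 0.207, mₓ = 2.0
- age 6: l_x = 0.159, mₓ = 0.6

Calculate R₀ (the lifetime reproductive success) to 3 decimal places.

11.279

R₀ = Σ l_x mₓ:
  age 1: 0.848 × 0.0 = 0.0000
  age 2: 0.629 × 8.3 = 5.2207
  age 3: 0.418 × 6.6 = 2.7588
  age 4: 0.300 × 9.3 = 2.7900
  age 5: 0.207 × 2.0 = 0.4140
  age 6: 0.159 × 0.6 = 0.0954
R₀ = 0.0000 + 5.2207 + 2.7588 + 2.7900 + 0.4140 + 0.0954 = 11.2789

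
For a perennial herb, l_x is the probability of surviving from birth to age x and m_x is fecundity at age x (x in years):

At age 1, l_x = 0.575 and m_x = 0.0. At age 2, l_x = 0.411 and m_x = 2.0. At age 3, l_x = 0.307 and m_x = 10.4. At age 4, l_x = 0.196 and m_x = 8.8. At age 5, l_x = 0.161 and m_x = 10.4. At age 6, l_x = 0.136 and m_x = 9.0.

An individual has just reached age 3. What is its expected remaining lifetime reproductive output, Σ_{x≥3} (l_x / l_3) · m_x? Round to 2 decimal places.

l_3 = 0.307. Conditional survival from age 3 to x is l_x / l_3.
  x=3: (0.307/0.307) × 10.4 = 10.4000
  x=4: (0.196/0.307) × 8.8 = 5.6182
  x=5: (0.161/0.307) × 10.4 = 5.4541
  x=6: (0.136/0.307) × 9.0 = 3.9870
Sum = 10.4000 + 5.6182 + 5.4541 + 3.9870 = 25.4593

25.46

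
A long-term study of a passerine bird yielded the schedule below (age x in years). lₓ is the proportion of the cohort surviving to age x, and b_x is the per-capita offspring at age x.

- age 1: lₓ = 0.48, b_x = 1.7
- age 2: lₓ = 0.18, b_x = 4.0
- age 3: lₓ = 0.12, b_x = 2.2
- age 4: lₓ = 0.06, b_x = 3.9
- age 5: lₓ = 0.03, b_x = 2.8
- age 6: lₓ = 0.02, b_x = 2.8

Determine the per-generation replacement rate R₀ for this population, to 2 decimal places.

R₀ = Σ lₓ b_x:
  age 1: 0.48 × 1.7 = 0.8160
  age 2: 0.18 × 4.0 = 0.7200
  age 3: 0.12 × 2.2 = 0.2640
  age 4: 0.06 × 3.9 = 0.2340
  age 5: 0.03 × 2.8 = 0.0840
  age 6: 0.02 × 2.8 = 0.0560
R₀ = 0.8160 + 0.7200 + 0.2640 + 0.2340 + 0.0840 + 0.0560 = 2.1740

2.17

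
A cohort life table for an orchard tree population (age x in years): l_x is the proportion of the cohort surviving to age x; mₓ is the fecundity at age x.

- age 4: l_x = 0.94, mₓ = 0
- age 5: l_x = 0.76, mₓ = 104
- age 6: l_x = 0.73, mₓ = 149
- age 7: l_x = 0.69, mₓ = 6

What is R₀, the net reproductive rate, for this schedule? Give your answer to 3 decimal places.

R₀ = Σ l_x mₓ:
  age 4: 0.94 × 0 = 0.0000
  age 5: 0.76 × 104 = 79.0400
  age 6: 0.73 × 149 = 108.7700
  age 7: 0.69 × 6 = 4.1400
R₀ = 0.0000 + 79.0400 + 108.7700 + 4.1400 = 191.9500

191.950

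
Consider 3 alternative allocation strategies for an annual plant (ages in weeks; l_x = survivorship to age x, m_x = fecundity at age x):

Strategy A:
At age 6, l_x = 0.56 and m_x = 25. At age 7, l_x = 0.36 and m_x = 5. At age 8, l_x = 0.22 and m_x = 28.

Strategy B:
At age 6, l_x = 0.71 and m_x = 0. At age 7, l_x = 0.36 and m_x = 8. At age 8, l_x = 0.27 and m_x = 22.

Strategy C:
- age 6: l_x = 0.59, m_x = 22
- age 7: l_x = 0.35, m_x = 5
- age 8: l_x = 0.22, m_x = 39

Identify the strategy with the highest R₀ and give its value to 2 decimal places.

Strategy A: R₀ = 0.56×25 + 0.36×5 + 0.22×28 = 21.9600
Strategy B: R₀ = 0.71×0 + 0.36×8 + 0.27×22 = 8.8200
Strategy C: R₀ = 0.59×22 + 0.35×5 + 0.22×39 = 23.3100
Highest R₀: strategy C with 23.3100.

23.31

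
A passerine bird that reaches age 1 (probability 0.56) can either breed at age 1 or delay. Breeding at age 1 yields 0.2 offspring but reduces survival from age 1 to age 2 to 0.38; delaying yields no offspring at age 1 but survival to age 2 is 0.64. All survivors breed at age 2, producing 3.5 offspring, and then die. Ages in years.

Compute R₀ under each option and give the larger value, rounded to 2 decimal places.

1.25

breed at age 1: R₀ = 0.56 × (0.2 + 0.38 × 3.5) = 0.56 × 1.5300 = 0.8568
delay to age 2: R₀ = 0.56 × (0.64 × 3.5) = 0.56 × 2.2400 = 1.2544
Higher: delay to age 2 (1.2544).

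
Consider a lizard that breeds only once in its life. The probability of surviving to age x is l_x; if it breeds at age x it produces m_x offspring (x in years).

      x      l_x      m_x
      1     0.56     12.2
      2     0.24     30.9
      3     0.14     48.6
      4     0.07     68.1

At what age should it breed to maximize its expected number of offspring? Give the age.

Expected offspring if breeding at age x = l_x × m_x:
  age 1: 0.56 × 12.2 = 6.832
  age 2: 0.24 × 30.9 = 7.416
  age 3: 0.14 × 48.6 = 6.804
  age 4: 0.07 × 68.1 = 4.767
Maximum at age 2 (7.416).

2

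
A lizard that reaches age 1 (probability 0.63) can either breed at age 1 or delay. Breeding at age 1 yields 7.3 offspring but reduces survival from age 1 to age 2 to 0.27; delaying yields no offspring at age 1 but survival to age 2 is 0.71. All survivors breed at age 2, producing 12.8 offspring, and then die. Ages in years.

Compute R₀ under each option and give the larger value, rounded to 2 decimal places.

breed at age 1: R₀ = 0.63 × (7.3 + 0.27 × 12.8) = 0.63 × 10.7560 = 6.7763
delay to age 2: R₀ = 0.63 × (0.71 × 12.8) = 0.63 × 9.0880 = 5.7254
Higher: breed at age 1 (6.7763).

6.78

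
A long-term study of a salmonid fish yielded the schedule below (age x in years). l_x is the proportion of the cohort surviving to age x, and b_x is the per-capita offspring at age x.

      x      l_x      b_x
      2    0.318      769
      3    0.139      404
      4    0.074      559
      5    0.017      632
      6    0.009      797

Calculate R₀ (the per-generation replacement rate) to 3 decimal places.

359.981

R₀ = Σ l_x b_x:
  age 2: 0.318 × 769 = 244.5420
  age 3: 0.139 × 404 = 56.1560
  age 4: 0.074 × 559 = 41.3660
  age 5: 0.017 × 632 = 10.7440
  age 6: 0.009 × 797 = 7.1730
R₀ = 244.5420 + 56.1560 + 41.3660 + 10.7440 + 7.1730 = 359.9810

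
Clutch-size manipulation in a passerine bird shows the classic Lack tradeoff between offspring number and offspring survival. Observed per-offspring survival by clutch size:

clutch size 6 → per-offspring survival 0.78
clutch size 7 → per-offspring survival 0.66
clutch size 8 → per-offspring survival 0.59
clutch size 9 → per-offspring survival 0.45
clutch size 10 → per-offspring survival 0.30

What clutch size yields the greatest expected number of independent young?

8

Expected independent young = c × s(c):
  c=6: 6 × 0.78 = 4.680
  c=7: 7 × 0.66 = 4.620
  c=8: 8 × 0.59 = 4.720
  c=9: 9 × 0.45 = 4.050
  c=10: 10 × 0.30 = 3.000
Maximum at c = 8 (4.720 independent young).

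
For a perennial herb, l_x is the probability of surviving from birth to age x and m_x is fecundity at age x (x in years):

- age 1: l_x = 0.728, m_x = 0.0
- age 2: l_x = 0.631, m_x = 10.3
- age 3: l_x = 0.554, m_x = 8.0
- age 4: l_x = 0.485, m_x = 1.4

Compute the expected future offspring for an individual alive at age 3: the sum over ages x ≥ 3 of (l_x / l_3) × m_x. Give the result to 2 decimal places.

9.23

l_3 = 0.554. Conditional survival from age 3 to x is l_x / l_3.
  x=3: (0.554/0.554) × 8.0 = 8.0000
  x=4: (0.485/0.554) × 1.4 = 1.2256
Sum = 8.0000 + 1.2256 = 9.2256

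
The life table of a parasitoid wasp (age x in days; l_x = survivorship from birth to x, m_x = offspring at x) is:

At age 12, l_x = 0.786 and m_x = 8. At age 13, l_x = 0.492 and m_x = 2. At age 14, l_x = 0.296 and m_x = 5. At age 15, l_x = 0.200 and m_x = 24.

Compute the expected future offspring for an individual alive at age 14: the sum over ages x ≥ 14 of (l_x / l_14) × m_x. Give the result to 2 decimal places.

21.22

l_14 = 0.296. Conditional survival from age 14 to x is l_x / l_14.
  x=14: (0.296/0.296) × 5 = 5.0000
  x=15: (0.200/0.296) × 24 = 16.2162
Sum = 5.0000 + 16.2162 = 21.2162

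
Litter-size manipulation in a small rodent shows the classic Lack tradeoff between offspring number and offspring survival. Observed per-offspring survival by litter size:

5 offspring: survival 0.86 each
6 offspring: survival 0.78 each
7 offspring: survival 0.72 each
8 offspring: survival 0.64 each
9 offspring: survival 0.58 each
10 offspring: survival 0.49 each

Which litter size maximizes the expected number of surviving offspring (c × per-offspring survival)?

9

Expected surviving offspring = c × s(c):
  c=5: 5 × 0.86 = 4.300
  c=6: 6 × 0.78 = 4.680
  c=7: 7 × 0.72 = 5.040
  c=8: 8 × 0.64 = 5.120
  c=9: 9 × 0.58 = 5.220
  c=10: 10 × 0.49 = 4.900
Maximum at c = 9 (5.220 surviving offspring).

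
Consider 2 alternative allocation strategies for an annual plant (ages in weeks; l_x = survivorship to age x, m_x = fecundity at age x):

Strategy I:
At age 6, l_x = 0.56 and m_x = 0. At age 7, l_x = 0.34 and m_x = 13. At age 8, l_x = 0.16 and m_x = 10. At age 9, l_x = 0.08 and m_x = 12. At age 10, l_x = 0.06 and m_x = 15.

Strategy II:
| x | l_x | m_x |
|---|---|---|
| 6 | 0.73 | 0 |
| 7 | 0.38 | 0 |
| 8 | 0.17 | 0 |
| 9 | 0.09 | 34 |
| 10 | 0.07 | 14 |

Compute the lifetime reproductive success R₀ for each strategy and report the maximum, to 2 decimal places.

Strategy I: R₀ = 0.56×0 + 0.34×13 + 0.16×10 + 0.08×12 + 0.06×15 = 7.8800
Strategy II: R₀ = 0.73×0 + 0.38×0 + 0.17×0 + 0.09×34 + 0.07×14 = 4.0400
Highest R₀: strategy I with 7.8800.

7.88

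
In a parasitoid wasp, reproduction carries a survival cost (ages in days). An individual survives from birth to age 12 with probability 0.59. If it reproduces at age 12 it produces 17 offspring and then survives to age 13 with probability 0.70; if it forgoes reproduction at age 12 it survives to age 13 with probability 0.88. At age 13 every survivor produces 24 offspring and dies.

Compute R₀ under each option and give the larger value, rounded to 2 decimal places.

breed at age 12: R₀ = 0.59 × (17 + 0.70 × 24) = 0.59 × 33.8000 = 19.9420
delay to age 13: R₀ = 0.59 × (0.88 × 24) = 0.59 × 21.1200 = 12.4608
Higher: breed at age 12 (19.9420).

19.94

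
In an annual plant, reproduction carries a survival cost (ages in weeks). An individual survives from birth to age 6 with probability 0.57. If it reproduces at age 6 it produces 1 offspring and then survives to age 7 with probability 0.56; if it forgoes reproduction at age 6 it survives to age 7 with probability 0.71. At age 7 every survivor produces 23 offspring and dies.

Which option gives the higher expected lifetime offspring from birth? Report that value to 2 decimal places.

9.31

breed at age 6: R₀ = 0.57 × (1 + 0.56 × 23) = 0.57 × 13.8800 = 7.9116
delay to age 7: R₀ = 0.57 × (0.71 × 23) = 0.57 × 16.3300 = 9.3081
Higher: delay to age 7 (9.3081).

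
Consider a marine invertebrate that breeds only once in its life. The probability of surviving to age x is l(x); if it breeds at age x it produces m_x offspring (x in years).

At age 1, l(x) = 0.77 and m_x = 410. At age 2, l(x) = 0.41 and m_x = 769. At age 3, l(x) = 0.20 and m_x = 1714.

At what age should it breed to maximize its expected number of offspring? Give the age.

3

Expected offspring if breeding at age x = l(x) × m_x:
  age 1: 0.77 × 410 = 315.700
  age 2: 0.41 × 769 = 315.290
  age 3: 0.20 × 1714 = 342.800
Maximum at age 3 (342.800).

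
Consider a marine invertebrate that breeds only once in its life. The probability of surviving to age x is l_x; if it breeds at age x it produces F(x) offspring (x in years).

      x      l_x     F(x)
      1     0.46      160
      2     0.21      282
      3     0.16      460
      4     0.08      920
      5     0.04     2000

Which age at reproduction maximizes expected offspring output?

5

Expected offspring if breeding at age x = l_x × F(x):
  age 1: 0.46 × 160 = 73.600
  age 2: 0.21 × 282 = 59.220
  age 3: 0.16 × 460 = 73.600
  age 4: 0.08 × 920 = 73.600
  age 5: 0.04 × 2000 = 80.000
Maximum at age 5 (80.000).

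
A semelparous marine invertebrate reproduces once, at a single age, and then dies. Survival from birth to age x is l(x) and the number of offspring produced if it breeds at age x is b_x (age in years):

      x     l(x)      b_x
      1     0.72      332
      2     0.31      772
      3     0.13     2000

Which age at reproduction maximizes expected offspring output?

3

Expected offspring if breeding at age x = l(x) × b_x:
  age 1: 0.72 × 332 = 239.040
  age 2: 0.31 × 772 = 239.320
  age 3: 0.13 × 2000 = 260.000
Maximum at age 3 (260.000).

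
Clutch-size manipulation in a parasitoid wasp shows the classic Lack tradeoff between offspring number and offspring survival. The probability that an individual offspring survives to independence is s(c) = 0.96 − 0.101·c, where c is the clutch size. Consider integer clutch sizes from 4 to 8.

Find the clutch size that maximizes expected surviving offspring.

Expected surviving offspring = c × s(c):
  c=4: 4 × 0.556 = 2.224
  c=5: 5 × 0.455 = 2.275
  c=6: 6 × 0.354 = 2.124
  c=7: 7 × 0.253 = 1.771
  c=8: 8 × 0.152 = 1.216
Maximum at c = 5 (2.275 surviving offspring).

5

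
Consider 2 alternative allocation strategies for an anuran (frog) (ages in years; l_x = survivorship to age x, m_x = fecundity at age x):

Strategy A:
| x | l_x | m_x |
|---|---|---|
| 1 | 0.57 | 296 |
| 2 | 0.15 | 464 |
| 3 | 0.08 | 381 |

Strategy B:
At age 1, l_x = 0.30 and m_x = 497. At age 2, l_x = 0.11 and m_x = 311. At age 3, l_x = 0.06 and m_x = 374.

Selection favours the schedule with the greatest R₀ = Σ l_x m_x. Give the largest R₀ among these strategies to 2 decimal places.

Strategy A: R₀ = 0.57×296 + 0.15×464 + 0.08×381 = 268.8000
Strategy B: R₀ = 0.30×497 + 0.11×311 + 0.06×374 = 205.7500
Highest R₀: strategy A with 268.8000.

268.80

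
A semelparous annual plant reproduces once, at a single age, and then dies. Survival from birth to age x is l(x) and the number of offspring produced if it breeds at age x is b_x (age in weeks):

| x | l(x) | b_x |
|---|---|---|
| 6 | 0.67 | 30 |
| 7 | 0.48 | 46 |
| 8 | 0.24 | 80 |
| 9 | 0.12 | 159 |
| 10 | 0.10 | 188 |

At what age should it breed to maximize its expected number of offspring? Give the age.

Expected offspring if breeding at age x = l(x) × b_x:
  age 6: 0.67 × 30 = 20.100
  age 7: 0.48 × 46 = 22.080
  age 8: 0.24 × 80 = 19.200
  age 9: 0.12 × 159 = 19.080
  age 10: 0.10 × 188 = 18.800
Maximum at age 7 (22.080).

7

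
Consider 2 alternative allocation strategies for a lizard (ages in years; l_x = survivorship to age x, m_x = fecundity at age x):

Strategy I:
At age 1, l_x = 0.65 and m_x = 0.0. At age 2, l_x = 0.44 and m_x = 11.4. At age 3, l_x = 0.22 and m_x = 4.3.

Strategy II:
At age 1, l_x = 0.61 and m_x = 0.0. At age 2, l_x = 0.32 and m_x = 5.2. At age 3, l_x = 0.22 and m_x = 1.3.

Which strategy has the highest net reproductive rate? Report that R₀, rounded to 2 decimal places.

5.96

Strategy I: R₀ = 0.65×0.0 + 0.44×11.4 + 0.22×4.3 = 5.9620
Strategy II: R₀ = 0.61×0.0 + 0.32×5.2 + 0.22×1.3 = 1.9500
Highest R₀: strategy I with 5.9620.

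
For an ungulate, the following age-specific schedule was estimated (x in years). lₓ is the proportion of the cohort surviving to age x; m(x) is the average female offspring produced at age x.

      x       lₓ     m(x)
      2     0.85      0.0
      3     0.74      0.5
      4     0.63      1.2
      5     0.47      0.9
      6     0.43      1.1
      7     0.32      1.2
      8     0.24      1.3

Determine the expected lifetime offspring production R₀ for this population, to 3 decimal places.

R₀ = Σ lₓ m(x):
  age 2: 0.85 × 0.0 = 0.0000
  age 3: 0.74 × 0.5 = 0.3700
  age 4: 0.63 × 1.2 = 0.7560
  age 5: 0.47 × 0.9 = 0.4230
  age 6: 0.43 × 1.1 = 0.4730
  age 7: 0.32 × 1.2 = 0.3840
  age 8: 0.24 × 1.3 = 0.3120
R₀ = 0.0000 + 0.3700 + 0.7560 + 0.4230 + 0.4730 + 0.3840 + 0.3120 = 2.7180

2.718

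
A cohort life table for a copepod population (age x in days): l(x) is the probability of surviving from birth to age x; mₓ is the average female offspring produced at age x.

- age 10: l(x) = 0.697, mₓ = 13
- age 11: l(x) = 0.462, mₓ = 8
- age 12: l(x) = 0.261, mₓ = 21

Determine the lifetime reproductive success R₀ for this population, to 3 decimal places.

R₀ = Σ l(x) mₓ:
  age 10: 0.697 × 13 = 9.0610
  age 11: 0.462 × 8 = 3.6960
  age 12: 0.261 × 21 = 5.4810
R₀ = 9.0610 + 3.6960 + 5.4810 = 18.2380

18.238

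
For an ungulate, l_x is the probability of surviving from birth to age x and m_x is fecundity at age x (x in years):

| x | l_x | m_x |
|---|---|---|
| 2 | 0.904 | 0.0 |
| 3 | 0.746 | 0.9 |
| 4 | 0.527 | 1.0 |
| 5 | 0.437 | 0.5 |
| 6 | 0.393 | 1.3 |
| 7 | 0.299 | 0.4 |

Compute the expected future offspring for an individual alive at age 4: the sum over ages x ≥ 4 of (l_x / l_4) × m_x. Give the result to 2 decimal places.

l_4 = 0.527. Conditional survival from age 4 to x is l_x / l_4.
  x=4: (0.527/0.527) × 1.0 = 1.0000
  x=5: (0.437/0.527) × 0.5 = 0.4146
  x=6: (0.393/0.527) × 1.3 = 0.9694
  x=7: (0.299/0.527) × 0.4 = 0.2269
Sum = 1.0000 + 0.4146 + 0.9694 + 0.2269 = 2.6110

2.61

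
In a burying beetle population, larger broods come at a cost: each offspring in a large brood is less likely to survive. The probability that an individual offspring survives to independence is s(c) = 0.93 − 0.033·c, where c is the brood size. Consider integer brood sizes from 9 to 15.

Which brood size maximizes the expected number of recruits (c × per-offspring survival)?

14

Expected recruits = c × s(c):
  c=9: 9 × 0.633 = 5.697
  c=10: 10 × 0.600 = 6.000
  c=11: 11 × 0.567 = 6.237
  c=12: 12 × 0.534 = 6.408
  c=13: 13 × 0.501 = 6.513
  c=14: 14 × 0.468 = 6.552
  c=15: 15 × 0.435 = 6.525
Maximum at c = 14 (6.552 recruits).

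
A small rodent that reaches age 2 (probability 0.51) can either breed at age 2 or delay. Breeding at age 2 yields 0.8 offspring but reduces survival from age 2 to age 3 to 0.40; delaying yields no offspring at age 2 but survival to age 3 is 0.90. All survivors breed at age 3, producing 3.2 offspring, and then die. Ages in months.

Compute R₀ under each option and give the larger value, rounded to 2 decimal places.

breed at age 2: R₀ = 0.51 × (0.8 + 0.40 × 3.2) = 0.51 × 2.0800 = 1.0608
delay to age 3: R₀ = 0.51 × (0.90 × 3.2) = 0.51 × 2.8800 = 1.4688
Higher: delay to age 3 (1.4688).

1.47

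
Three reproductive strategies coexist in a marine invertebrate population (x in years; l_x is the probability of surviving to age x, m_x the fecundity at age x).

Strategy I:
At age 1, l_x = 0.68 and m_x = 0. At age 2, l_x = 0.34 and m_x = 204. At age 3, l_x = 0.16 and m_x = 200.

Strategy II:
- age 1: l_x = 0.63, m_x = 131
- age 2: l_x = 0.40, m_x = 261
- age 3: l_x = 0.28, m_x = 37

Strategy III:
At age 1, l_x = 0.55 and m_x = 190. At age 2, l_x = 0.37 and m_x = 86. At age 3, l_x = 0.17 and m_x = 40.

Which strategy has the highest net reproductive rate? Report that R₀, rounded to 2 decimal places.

197.29

Strategy I: R₀ = 0.68×0 + 0.34×204 + 0.16×200 = 101.3600
Strategy II: R₀ = 0.63×131 + 0.40×261 + 0.28×37 = 197.2900
Strategy III: R₀ = 0.55×190 + 0.37×86 + 0.17×40 = 143.1200
Highest R₀: strategy II with 197.2900.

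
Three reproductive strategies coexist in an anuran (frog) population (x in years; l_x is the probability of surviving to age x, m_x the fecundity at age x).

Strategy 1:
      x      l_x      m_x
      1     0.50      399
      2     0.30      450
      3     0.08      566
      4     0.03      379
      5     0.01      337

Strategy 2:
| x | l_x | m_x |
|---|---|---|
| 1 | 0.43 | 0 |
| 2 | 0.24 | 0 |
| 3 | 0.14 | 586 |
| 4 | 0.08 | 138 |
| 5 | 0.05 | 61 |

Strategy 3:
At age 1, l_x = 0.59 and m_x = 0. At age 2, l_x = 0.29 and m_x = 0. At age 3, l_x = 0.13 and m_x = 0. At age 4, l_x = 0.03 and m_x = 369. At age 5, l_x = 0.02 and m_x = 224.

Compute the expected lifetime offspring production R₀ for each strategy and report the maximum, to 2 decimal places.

394.52

Strategy 1: R₀ = 0.50×399 + 0.30×450 + 0.08×566 + 0.03×379 + 0.01×337 = 394.5200
Strategy 2: R₀ = 0.43×0 + 0.24×0 + 0.14×586 + 0.08×138 + 0.05×61 = 96.1300
Strategy 3: R₀ = 0.59×0 + 0.29×0 + 0.13×0 + 0.03×369 + 0.02×224 = 15.5500
Highest R₀: strategy 1 with 394.5200.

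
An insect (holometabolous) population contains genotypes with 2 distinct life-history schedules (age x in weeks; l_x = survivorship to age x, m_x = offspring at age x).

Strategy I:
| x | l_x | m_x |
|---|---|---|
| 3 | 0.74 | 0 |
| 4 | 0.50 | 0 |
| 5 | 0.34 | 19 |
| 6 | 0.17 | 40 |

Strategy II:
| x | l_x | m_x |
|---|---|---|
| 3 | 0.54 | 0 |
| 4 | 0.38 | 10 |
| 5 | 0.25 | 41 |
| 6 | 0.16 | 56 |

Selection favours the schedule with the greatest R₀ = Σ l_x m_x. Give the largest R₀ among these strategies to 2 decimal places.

Strategy I: R₀ = 0.74×0 + 0.50×0 + 0.34×19 + 0.17×40 = 13.2600
Strategy II: R₀ = 0.54×0 + 0.38×10 + 0.25×41 + 0.16×56 = 23.0100
Highest R₀: strategy II with 23.0100.

23.01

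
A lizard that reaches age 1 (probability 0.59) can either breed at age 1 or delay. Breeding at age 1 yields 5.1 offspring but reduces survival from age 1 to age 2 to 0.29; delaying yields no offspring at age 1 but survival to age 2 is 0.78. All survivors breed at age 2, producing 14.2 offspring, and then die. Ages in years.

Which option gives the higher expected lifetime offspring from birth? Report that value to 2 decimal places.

breed at age 1: R₀ = 0.59 × (5.1 + 0.29 × 14.2) = 0.59 × 9.2180 = 5.4386
delay to age 2: R₀ = 0.59 × (0.78 × 14.2) = 0.59 × 11.0760 = 6.5348
Higher: delay to age 2 (6.5348).

6.53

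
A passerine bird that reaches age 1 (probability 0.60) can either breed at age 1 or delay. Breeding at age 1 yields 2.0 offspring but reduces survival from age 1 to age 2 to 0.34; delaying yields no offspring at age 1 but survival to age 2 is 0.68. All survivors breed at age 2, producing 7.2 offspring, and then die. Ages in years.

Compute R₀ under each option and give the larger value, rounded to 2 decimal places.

2.94

breed at age 1: R₀ = 0.60 × (2.0 + 0.34 × 7.2) = 0.60 × 4.4480 = 2.6688
delay to age 2: R₀ = 0.60 × (0.68 × 7.2) = 0.60 × 4.8960 = 2.9376
Higher: delay to age 2 (2.9376).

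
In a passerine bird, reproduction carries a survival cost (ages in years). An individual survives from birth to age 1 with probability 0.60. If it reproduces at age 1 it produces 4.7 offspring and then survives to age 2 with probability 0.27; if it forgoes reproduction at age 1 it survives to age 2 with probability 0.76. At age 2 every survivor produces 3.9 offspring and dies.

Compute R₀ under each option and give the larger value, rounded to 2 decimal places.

breed at age 1: R₀ = 0.60 × (4.7 + 0.27 × 3.9) = 0.60 × 5.7530 = 3.4518
delay to age 2: R₀ = 0.60 × (0.76 × 3.9) = 0.60 × 2.9640 = 1.7784
Higher: breed at age 1 (3.4518).

3.45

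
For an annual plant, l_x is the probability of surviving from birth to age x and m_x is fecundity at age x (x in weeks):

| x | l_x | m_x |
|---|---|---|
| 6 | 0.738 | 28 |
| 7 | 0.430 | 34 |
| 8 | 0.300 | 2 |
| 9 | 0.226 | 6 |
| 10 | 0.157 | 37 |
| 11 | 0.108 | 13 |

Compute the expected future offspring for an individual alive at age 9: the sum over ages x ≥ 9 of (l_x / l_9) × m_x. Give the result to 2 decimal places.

l_9 = 0.226. Conditional survival from age 9 to x is l_x / l_9.
  x=9: (0.226/0.226) × 6 = 6.0000
  x=10: (0.157/0.226) × 37 = 25.7035
  x=11: (0.108/0.226) × 13 = 6.2124
Sum = 6.0000 + 25.7035 + 6.2124 = 37.9159

37.92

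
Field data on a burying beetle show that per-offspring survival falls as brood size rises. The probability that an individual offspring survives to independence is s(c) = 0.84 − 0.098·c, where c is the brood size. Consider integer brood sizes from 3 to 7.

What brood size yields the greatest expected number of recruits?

4

Expected recruits = c × s(c):
  c=3: 3 × 0.546 = 1.638
  c=4: 4 × 0.448 = 1.792
  c=5: 5 × 0.350 = 1.750
  c=6: 6 × 0.252 = 1.512
  c=7: 7 × 0.154 = 1.078
Maximum at c = 4 (1.792 recruits).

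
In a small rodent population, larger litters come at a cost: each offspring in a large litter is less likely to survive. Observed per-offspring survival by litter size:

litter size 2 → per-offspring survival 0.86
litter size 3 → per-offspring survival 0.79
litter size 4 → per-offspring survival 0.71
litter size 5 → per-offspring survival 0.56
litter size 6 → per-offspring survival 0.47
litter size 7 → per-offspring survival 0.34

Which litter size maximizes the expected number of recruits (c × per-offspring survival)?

4

Expected recruits = c × s(c):
  c=2: 2 × 0.86 = 1.720
  c=3: 3 × 0.79 = 2.370
  c=4: 4 × 0.71 = 2.840
  c=5: 5 × 0.56 = 2.800
  c=6: 6 × 0.47 = 2.820
  c=7: 7 × 0.34 = 2.380
Maximum at c = 4 (2.840 recruits).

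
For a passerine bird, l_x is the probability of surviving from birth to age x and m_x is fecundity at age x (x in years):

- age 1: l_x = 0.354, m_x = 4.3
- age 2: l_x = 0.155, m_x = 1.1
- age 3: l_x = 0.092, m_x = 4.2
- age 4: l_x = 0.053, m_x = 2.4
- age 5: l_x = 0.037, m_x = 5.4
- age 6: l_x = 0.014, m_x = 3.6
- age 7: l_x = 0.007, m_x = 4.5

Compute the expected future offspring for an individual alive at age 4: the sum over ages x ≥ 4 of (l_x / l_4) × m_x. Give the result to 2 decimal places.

l_4 = 0.053. Conditional survival from age 4 to x is l_x / l_4.
  x=4: (0.053/0.053) × 2.4 = 2.4000
  x=5: (0.037/0.053) × 5.4 = 3.7698
  x=6: (0.014/0.053) × 3.6 = 0.9509
  x=7: (0.007/0.053) × 4.5 = 0.5943
Sum = 2.4000 + 3.7698 + 0.9509 + 0.5943 = 7.7151

7.72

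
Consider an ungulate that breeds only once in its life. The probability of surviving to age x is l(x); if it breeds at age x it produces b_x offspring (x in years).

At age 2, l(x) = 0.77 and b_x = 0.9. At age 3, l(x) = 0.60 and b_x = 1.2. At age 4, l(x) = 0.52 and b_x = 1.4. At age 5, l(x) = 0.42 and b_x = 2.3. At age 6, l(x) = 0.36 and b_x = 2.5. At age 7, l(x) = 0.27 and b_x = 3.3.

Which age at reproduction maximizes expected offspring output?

Expected offspring if breeding at age x = l(x) × b_x:
  age 2: 0.77 × 0.9 = 0.693
  age 3: 0.60 × 1.2 = 0.720
  age 4: 0.52 × 1.4 = 0.728
  age 5: 0.42 × 2.3 = 0.966
  age 6: 0.36 × 2.5 = 0.900
  age 7: 0.27 × 3.3 = 0.891
Maximum at age 5 (0.966).

5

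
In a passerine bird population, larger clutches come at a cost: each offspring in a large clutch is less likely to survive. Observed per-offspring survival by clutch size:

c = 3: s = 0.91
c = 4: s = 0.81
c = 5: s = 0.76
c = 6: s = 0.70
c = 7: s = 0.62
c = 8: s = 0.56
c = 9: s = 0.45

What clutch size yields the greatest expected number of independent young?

8

Expected independent young = c × s(c):
  c=3: 3 × 0.91 = 2.730
  c=4: 4 × 0.81 = 3.240
  c=5: 5 × 0.76 = 3.800
  c=6: 6 × 0.70 = 4.200
  c=7: 7 × 0.62 = 4.340
  c=8: 8 × 0.56 = 4.480
  c=9: 9 × 0.45 = 4.050
Maximum at c = 8 (4.480 independent young).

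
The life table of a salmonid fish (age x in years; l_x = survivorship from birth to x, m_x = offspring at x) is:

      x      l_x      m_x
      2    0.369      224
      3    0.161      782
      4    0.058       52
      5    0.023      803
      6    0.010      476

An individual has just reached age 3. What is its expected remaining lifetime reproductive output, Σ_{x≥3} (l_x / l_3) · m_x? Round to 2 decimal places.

l_3 = 0.161. Conditional survival from age 3 to x is l_x / l_3.
  x=3: (0.161/0.161) × 782 = 782.0000
  x=4: (0.058/0.161) × 52 = 18.7329
  x=5: (0.023/0.161) × 803 = 114.7143
  x=6: (0.010/0.161) × 476 = 29.5652
Sum = 782.0000 + 18.7329 + 114.7143 + 29.5652 = 945.0124

945.01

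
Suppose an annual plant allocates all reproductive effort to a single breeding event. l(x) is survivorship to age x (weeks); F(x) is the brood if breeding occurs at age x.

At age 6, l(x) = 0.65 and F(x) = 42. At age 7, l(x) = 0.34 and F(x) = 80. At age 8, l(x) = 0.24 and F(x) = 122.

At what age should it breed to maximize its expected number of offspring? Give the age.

8

Expected offspring if breeding at age x = l(x) × F(x):
  age 6: 0.65 × 42 = 27.300
  age 7: 0.34 × 80 = 27.200
  age 8: 0.24 × 122 = 29.280
Maximum at age 8 (29.280).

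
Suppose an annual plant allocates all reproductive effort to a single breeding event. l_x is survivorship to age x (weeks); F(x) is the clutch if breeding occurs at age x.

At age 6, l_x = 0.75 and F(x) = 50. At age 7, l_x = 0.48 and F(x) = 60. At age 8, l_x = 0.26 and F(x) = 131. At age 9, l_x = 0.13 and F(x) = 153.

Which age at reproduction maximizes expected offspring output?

Expected offspring if breeding at age x = l_x × F(x):
  age 6: 0.75 × 50 = 37.500
  age 7: 0.48 × 60 = 28.800
  age 8: 0.26 × 131 = 34.060
  age 9: 0.13 × 153 = 19.890
Maximum at age 6 (37.500).

6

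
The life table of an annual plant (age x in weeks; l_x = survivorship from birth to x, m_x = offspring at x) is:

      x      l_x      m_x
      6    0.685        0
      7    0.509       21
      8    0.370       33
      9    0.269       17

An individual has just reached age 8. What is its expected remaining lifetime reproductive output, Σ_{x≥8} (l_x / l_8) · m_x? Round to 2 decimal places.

l_8 = 0.370. Conditional survival from age 8 to x is l_x / l_8.
  x=8: (0.370/0.370) × 33 = 33.0000
  x=9: (0.269/0.370) × 17 = 12.3595
Sum = 33.0000 + 12.3595 = 45.3595

45.36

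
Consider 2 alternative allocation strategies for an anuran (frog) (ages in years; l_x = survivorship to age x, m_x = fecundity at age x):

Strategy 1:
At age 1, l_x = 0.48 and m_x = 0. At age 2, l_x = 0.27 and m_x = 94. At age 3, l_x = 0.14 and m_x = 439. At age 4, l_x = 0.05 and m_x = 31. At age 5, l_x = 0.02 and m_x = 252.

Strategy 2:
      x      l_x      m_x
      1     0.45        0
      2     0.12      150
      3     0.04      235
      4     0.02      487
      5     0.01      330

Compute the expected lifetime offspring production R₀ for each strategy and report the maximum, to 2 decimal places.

Strategy 1: R₀ = 0.48×0 + 0.27×94 + 0.14×439 + 0.05×31 + 0.02×252 = 93.4300
Strategy 2: R₀ = 0.45×0 + 0.12×150 + 0.04×235 + 0.02×487 + 0.01×330 = 40.4400
Highest R₀: strategy 1 with 93.4300.

93.43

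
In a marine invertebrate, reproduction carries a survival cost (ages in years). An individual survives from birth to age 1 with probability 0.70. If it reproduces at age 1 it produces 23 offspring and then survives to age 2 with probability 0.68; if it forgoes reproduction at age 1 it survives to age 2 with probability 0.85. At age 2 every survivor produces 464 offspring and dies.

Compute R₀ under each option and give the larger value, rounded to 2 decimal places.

276.08

breed at age 1: R₀ = 0.70 × (23 + 0.68 × 464) = 0.70 × 338.5200 = 236.9640
delay to age 2: R₀ = 0.70 × (0.85 × 464) = 0.70 × 394.4000 = 276.0800
Higher: delay to age 2 (276.0800).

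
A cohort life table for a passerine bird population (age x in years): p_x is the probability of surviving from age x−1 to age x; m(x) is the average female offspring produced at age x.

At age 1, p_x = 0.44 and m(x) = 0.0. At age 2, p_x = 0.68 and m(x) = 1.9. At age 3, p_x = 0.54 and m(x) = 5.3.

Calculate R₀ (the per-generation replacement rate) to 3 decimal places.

Survivorship from birth: l_x = p_1·p_2·…·p_x.
  l_1 = 0.44000
  l_2 = 0.29920
  l_3 = 0.16157
R₀ = Σ l_x m(x):
  age 1: 0.44000 × 0.0 = 0.0000
  age 2: 0.29920 × 1.9 = 0.5685
  age 3: 0.16157 × 5.3 = 0.8563
R₀ = 0.0000 + 0.5685 + 0.8563 = 1.4248

1.425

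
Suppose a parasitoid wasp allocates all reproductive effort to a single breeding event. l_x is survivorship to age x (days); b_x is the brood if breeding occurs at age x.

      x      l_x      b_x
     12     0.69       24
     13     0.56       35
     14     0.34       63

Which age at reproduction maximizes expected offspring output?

Expected offspring if breeding at age x = l_x × b_x:
  age 12: 0.69 × 24 = 16.560
  age 13: 0.56 × 35 = 19.600
  age 14: 0.34 × 63 = 21.420
Maximum at age 14 (21.420).

14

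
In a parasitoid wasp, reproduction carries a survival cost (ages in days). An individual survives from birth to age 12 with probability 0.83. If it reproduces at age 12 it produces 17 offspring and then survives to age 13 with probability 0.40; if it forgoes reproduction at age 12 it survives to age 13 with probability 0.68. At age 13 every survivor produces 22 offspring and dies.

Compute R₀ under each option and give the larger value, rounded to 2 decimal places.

21.41

breed at age 12: R₀ = 0.83 × (17 + 0.40 × 22) = 0.83 × 25.8000 = 21.4140
delay to age 13: R₀ = 0.83 × (0.68 × 22) = 0.83 × 14.9600 = 12.4168
Higher: breed at age 12 (21.4140).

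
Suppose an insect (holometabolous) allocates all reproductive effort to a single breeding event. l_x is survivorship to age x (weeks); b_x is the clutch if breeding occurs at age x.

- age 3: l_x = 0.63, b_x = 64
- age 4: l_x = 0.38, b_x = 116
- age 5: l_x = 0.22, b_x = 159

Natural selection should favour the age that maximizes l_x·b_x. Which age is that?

Expected offspring if breeding at age x = l_x × b_x:
  age 3: 0.63 × 64 = 40.320
  age 4: 0.38 × 116 = 44.080
  age 5: 0.22 × 159 = 34.980
Maximum at age 4 (44.080).

4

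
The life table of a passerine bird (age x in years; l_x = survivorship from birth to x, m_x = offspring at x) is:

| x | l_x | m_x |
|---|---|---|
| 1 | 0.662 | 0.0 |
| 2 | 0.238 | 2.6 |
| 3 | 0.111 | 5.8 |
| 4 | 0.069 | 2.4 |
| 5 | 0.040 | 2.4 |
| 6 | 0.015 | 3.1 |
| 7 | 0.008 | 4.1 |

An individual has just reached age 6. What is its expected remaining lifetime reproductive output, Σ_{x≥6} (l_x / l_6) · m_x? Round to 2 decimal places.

5.29

l_6 = 0.015. Conditional survival from age 6 to x is l_x / l_6.
  x=6: (0.015/0.015) × 3.1 = 3.1000
  x=7: (0.008/0.015) × 4.1 = 2.1867
Sum = 3.1000 + 2.1867 = 5.2867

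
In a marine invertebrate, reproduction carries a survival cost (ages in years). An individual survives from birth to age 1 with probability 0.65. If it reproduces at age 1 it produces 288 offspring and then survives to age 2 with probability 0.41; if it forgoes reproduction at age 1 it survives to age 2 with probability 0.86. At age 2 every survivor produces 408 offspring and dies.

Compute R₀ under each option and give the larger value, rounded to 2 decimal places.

295.93

breed at age 1: R₀ = 0.65 × (288 + 0.41 × 408) = 0.65 × 455.2800 = 295.9320
delay to age 2: R₀ = 0.65 × (0.86 × 408) = 0.65 × 350.8800 = 228.0720
Higher: breed at age 1 (295.9320).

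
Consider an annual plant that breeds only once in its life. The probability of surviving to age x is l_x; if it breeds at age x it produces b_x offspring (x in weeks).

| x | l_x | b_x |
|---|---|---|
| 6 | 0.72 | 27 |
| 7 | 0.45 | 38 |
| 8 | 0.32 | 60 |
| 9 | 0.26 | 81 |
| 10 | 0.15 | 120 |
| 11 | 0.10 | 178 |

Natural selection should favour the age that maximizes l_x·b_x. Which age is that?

Expected offspring if breeding at age x = l_x × b_x:
  age 6: 0.72 × 27 = 19.440
  age 7: 0.45 × 38 = 17.100
  age 8: 0.32 × 60 = 19.200
  age 9: 0.26 × 81 = 21.060
  age 10: 0.15 × 120 = 18.000
  age 11: 0.10 × 178 = 17.800
Maximum at age 9 (21.060).

9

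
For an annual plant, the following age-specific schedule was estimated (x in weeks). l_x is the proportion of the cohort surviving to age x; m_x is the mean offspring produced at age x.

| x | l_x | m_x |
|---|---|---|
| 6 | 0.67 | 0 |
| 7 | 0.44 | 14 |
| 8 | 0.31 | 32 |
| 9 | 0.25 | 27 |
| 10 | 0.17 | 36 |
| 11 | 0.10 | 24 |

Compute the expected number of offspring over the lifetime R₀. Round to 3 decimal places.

R₀ = Σ l_x m_x:
  age 6: 0.67 × 0 = 0.0000
  age 7: 0.44 × 14 = 6.1600
  age 8: 0.31 × 32 = 9.9200
  age 9: 0.25 × 27 = 6.7500
  age 10: 0.17 × 36 = 6.1200
  age 11: 0.10 × 24 = 2.4000
R₀ = 0.0000 + 6.1600 + 9.9200 + 6.7500 + 6.1200 + 2.4000 = 31.3500

31.350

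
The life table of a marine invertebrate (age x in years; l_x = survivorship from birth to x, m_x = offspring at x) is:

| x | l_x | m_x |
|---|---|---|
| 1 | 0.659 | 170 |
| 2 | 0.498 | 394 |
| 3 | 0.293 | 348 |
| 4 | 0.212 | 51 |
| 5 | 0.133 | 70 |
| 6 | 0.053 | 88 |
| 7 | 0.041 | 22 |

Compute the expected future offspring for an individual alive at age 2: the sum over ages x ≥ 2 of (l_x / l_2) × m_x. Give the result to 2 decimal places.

l_2 = 0.498. Conditional survival from age 2 to x is l_x / l_2.
  x=2: (0.498/0.498) × 394 = 394.0000
  x=3: (0.293/0.498) × 348 = 204.7470
  x=4: (0.212/0.498) × 51 = 21.7108
  x=5: (0.133/0.498) × 70 = 18.6948
  x=6: (0.053/0.498) × 88 = 9.3655
  x=7: (0.041/0.498) × 22 = 1.8112
Sum = 394.0000 + 204.7470 + 21.7108 + 18.6948 + 9.3655 + 1.8112 = 650.3293

650.33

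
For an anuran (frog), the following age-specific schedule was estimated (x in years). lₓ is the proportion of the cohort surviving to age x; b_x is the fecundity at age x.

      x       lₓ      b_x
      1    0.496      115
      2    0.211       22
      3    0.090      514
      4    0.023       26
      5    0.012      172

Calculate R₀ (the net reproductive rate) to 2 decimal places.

110.60

R₀ = Σ lₓ b_x:
  age 1: 0.496 × 115 = 57.0400
  age 2: 0.211 × 22 = 4.6420
  age 3: 0.090 × 514 = 46.2600
  age 4: 0.023 × 26 = 0.5980
  age 5: 0.012 × 172 = 2.0640
R₀ = 57.0400 + 4.6420 + 46.2600 + 0.5980 + 2.0640 = 110.6040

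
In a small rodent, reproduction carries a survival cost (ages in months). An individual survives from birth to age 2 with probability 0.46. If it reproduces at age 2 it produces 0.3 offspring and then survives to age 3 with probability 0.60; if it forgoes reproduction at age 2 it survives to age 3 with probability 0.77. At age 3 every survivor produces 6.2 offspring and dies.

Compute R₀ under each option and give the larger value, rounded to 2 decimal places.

breed at age 2: R₀ = 0.46 × (0.3 + 0.60 × 6.2) = 0.46 × 4.0200 = 1.8492
delay to age 3: R₀ = 0.46 × (0.77 × 6.2) = 0.46 × 4.7740 = 2.1960
Higher: delay to age 3 (2.1960).

2.20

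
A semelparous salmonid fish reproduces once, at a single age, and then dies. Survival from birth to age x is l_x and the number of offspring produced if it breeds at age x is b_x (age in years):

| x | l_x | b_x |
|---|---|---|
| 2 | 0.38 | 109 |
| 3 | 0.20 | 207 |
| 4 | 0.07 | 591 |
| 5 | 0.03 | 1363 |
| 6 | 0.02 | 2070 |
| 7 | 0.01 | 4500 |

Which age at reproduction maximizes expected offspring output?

Expected offspring if breeding at age x = l_x × b_x:
  age 2: 0.38 × 109 = 41.420
  age 3: 0.20 × 207 = 41.400
  age 4: 0.07 × 591 = 41.370
  age 5: 0.03 × 1363 = 40.890
  age 6: 0.02 × 2070 = 41.400
  age 7: 0.01 × 4500 = 45.000
Maximum at age 7 (45.000).

7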